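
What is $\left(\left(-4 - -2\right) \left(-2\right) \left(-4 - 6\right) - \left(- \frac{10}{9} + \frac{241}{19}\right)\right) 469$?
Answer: $- \frac{4136111}{171} \approx -24188.0$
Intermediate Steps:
$\left(\left(-4 - -2\right) \left(-2\right) \left(-4 - 6\right) - \left(- \frac{10}{9} + \frac{241}{19}\right)\right) 469 = \left(\left(-4 + 2\right) \left(-2\right) \left(-4 - 6\right) - \frac{1979}{171}\right) 469 = \left(\left(-2\right) \left(-2\right) \left(-10\right) + \left(- \frac{241}{19} + \frac{10}{9}\right)\right) 469 = \left(4 \left(-10\right) - \frac{1979}{171}\right) 469 = \left(-40 - \frac{1979}{171}\right) 469 = \left(- \frac{8819}{171}\right) 469 = - \frac{4136111}{171}$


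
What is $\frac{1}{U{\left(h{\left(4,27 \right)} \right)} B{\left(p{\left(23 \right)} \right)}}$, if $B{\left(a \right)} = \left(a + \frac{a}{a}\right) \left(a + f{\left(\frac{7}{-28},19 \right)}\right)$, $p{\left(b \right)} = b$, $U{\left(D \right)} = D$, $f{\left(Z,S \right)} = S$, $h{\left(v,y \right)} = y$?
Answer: $\frac{1}{27216} \approx 3.6743 \cdot 10^{-5}$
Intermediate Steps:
$B{\left(a \right)} = \left(1 + a\right) \left(19 + a\right)$ ($B{\left(a \right)} = \left(a + \frac{a}{a}\right) \left(a + 19\right) = \left(a + 1\right) \left(19 + a\right) = \left(1 + a\right) \left(19 + a\right)$)
$\frac{1}{U{\left(h{\left(4,27 \right)} \right)} B{\left(p{\left(23 \right)} \right)}} = \frac{1}{27 \left(19 + 23^{2} + 20 \cdot 23\right)} = \frac{1}{27 \left(19 + 529 + 460\right)} = \frac{1}{27 \cdot 1008} = \frac{1}{27} \cdot \frac{1}{1008} = \frac{1}{27216}$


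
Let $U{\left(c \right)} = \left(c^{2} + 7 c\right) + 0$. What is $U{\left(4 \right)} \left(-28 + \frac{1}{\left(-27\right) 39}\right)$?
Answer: $- \frac{1297340}{1053} \approx -1232.0$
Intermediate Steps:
$U{\left(c \right)} = c^{2} + 7 c$
$U{\left(4 \right)} \left(-28 + \frac{1}{\left(-27\right) 39}\right) = 4 \left(7 + 4\right) \left(-28 + \frac{1}{\left(-27\right) 39}\right) = 4 \cdot 11 \left(-28 - \frac{1}{1053}\right) = 44 \left(-28 - \frac{1}{1053}\right) = 44 \left(- \frac{29485}{1053}\right) = - \frac{1297340}{1053}$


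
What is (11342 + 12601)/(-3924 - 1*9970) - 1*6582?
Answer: -91474251/13894 ≈ -6583.7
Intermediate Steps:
(11342 + 12601)/(-3924 - 1*9970) - 1*6582 = 23943/(-3924 - 9970) - 6582 = 23943/(-13894) - 6582 = 23943*(-1/13894) - 6582 = -23943/13894 - 6582 = -91474251/13894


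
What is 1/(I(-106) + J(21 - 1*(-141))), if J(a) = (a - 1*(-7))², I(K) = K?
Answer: 1/28455 ≈ 3.5143e-5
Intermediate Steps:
J(a) = (7 + a)² (J(a) = (a + 7)² = (7 + a)²)
1/(I(-106) + J(21 - 1*(-141))) = 1/(-106 + (7 + (21 - 1*(-141)))²) = 1/(-106 + (7 + (21 + 141))²) = 1/(-106 + (7 + 162)²) = 1/(-106 + 169²) = 1/(-106 + 28561) = 1/28455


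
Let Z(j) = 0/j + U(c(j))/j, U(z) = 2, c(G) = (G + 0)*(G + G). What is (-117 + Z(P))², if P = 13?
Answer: 2307361/169 ≈ 13653.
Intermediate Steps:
c(G) = 2*G² (c(G) = G*(2*G) = 2*G²)
Z(j) = 2/j (Z(j) = 0/j + 2/j = 0 + 2/j = 2/j)
(-117 + Z(P))² = (-117 + 2/13)² = (-1519/13)² = 2307361/169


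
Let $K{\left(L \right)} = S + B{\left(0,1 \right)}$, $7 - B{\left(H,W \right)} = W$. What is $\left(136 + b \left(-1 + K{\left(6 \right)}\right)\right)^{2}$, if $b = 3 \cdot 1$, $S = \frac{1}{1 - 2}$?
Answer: $21904$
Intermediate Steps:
$S = -1$ ($S = \frac{1}{-1} = -1$)
$b = 3$
$B{\left(H,W \right)} = 7 - W$
$K{\left(L \right)} = 5$ ($K{\left(L \right)} = -1 + \left(7 - 1\right) = -1 + 6 = 5$)
$\left(136 + b \left(-1 + K{\left(6 \right)}\right)\right)^{2} = \left(136 + 3 \left(-1 + 5\right)\right)^{2} = \left(136 + 3 \cdot 4\right)^{2} = \left(136 + 12\right)^{2} = 148^{2} = 21904$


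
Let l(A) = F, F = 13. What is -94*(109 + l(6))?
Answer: -11468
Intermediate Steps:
l(A) = 13
-94*(109 + l(6)) = -94*(109 + 13) = -94*122 = -11468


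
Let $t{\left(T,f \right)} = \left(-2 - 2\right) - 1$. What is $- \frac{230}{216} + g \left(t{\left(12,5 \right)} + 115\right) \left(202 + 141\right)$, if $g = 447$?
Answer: $\frac{1821453365}{108} \approx 1.6865 \cdot 10^{7}$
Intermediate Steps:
$t{\left(T,f \right)} = -5$ ($t{\left(T,f \right)} = -4 - 1 = -5$)
$- \frac{230}{216} + g \left(t{\left(12,5 \right)} + 115\right) \left(202 + 141\right) = - \frac{230}{216} + 447 \left(-5 + 115\right) \left(202 + 141\right) = \left(-230\right) \frac{1}{216} + 447 \cdot 110 \cdot 343 = - \frac{115}{108} + 447 \cdot 37730 = - \frac{115}{108} + 16865310 = \frac{1821453365}{108}$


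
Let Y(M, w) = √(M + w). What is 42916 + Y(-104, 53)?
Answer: 42916 + I*√51 ≈ 42916.0 + 7.1414*I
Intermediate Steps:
42916 + Y(-104, 53) = 42916 + √(-104 + 53) = 42916 + √(-51) = 42916 + I*√51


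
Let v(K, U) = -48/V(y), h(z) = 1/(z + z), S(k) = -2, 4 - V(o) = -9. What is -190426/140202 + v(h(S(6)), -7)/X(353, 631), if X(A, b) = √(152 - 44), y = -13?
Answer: -95213/70101 - 8*√3/39 ≈ -1.7135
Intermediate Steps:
V(o) = 13 (V(o) = 4 - 1*(-9) = 4 + 9 = 13)
X(A, b) = 6*√3 (X(A, b) = √108 = 6*√3)
h(z) = 1/(2*z)
v(K, U) = -48/13
-190426/140202 + v(h(S(6)), -7)/X(353, 631) = -190426/140202 - 48*√3/18/13 = -190426*1/140202 - 8*√3/39 = -95213/70101 - 8*√3/39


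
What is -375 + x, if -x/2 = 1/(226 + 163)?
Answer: -145877/389 ≈ -375.00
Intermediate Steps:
x = -2/389 (x = -2/(226 + 163) = -2/389 ≈ -0.0051414)
-375 + x = -375 - 2/389 = -145877/389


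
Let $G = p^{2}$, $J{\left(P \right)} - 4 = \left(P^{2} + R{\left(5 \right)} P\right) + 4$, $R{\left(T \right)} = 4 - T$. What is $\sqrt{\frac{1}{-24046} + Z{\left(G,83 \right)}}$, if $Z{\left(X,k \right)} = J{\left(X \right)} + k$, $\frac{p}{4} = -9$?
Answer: $\frac{\sqrt{970474218981630}}{24046} \approx 1295.5$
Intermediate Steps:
$p = -36$ ($p = 4 \left(-9\right) = -36$)
$J{\left(P \right)} = 8 + P^{2} - P$ ($J{\left(P \right)} = 4 + \left(\left(P^{2} + \left(4 - 5\right) P\right) + 4\right) = 4 + \left(\left(P^{2} - P\right) + 4\right) = 4 + \left(4 + P^{2} - P\right) = 8 + P^{2} - P$)
$G = 1296$ ($G = \left(-36\right)^{2} = 1296$)
$Z{\left(X,k \right)} = 8 + k + X^{2} - X$ ($Z{\left(X,k \right)} = \left(8 + X^{2} - X\right) + k = 8 + k + X^{2} - X$)
$\sqrt{\frac{1}{-24046} + Z{\left(G,83 \right)}} = \sqrt{\frac{1}{-24046} + \left(8 + 83 + 1296^{2} - 1296\right)} = \sqrt{- \frac{1}{24046} + \left(8 + 83 + 1679616 - 1296\right)} = \sqrt{- \frac{1}{24046} + 1678411} = \sqrt{\frac{40359070905}{24046}} = \frac{\sqrt{970474218981630}}{24046}$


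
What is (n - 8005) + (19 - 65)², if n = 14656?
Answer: 8767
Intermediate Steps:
(n - 8005) + (19 - 65)² = (14656 - 8005) + (19 - 65)² = 6651 + (-46)² = 6651 + 2116 = 8767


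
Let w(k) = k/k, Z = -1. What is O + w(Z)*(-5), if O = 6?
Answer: 1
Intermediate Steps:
w(k) = 1
O + w(Z)*(-5) = 6 + 1*(-5) = 6 - 5 = 1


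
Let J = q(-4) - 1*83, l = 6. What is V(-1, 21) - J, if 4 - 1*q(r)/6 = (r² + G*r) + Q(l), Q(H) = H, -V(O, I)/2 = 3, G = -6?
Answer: 329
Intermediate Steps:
V(O, I) = -6 (V(O, I) = -2*3 = -6)
q(r) = -12 - 6*r² + 36*r (q(r) = 24 - 6*((r² - 6*r) + 6) = 24 - 6*(6 + r² - 6*r) = 24 + (-36 - 6*r² + 36*r) = -12 - 6*r² + 36*r)
J = -335 (J = (-12 - 6*(-4)² + 36*(-4)) - 1*83 = (-12 - 6*16 - 144) - 83 = (-12 - 96 - 144) - 83 = -252 - 83 = -335)
V(-1, 21) - J = -6 - 1*(-335) = -6 + 335 = 329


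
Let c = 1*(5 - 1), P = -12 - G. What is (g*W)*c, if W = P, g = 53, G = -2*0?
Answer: -2544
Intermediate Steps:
G = 0
P = -12 (P = -12 - 1*0 = -12 + 0 = -12)
W = -12
c = 4 (c = 1*4 = 4)
(g*W)*c = (53*(-12))*4 = -636*4 = -2544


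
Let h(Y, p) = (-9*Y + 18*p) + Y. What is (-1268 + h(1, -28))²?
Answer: 3168400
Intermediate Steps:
h(Y, p) = -8*Y + 18*p
(-1268 + h(1, -28))² = (-1268 + (-8*1 + 18*(-28)))² = (-1268 + (-8 - 504))² = (-1268 - 512)² = (-1780)² = 3168400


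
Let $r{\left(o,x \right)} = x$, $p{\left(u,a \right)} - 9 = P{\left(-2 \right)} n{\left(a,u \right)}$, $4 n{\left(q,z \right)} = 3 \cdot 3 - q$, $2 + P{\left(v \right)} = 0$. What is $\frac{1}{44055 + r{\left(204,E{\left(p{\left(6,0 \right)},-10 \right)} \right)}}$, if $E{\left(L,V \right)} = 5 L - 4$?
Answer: $\frac{2}{88147} \approx 2.2689 \cdot 10^{-5}$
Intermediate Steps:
$P{\left(v \right)} = -2$ ($P{\left(v \right)} = -2 + 0 = -2$)
$n{\left(q,z \right)} = \frac{9}{4} - \frac{q}{4}$ ($n{\left(q,z \right)} = \frac{3 \cdot 3 - q}{4} = \frac{9 - q}{4} = \frac{9}{4} - \frac{q}{4}$)
$p{\left(u,a \right)} = \frac{9}{2} + \frac{a}{2}$ ($p{\left(u,a \right)} = 9 - 2 \left(\frac{9}{4} - \frac{a}{4}\right) = 9 + \left(- \frac{9}{2} + \frac{a}{2}\right) = \frac{9}{2} + \frac{a}{2}$)
$E{\left(L,V \right)} = -4 + 5 L$
$\frac{1}{44055 + r{\left(204,E{\left(p{\left(6,0 \right)},-10 \right)} \right)}} = \frac{1}{44055 - \left(4 - 5 \left(\frac{9}{2} + \frac{1}{2} \cdot 0\right)\right)} = \frac{1}{44055 - \left(4 - 5 \left(\frac{9}{2} + 0\right)\right)} = \frac{1}{44055 + \left(-4 + 5 \cdot \frac{9}{2}\right)} = \frac{1}{44055 + \left(-4 + \frac{45}{2}\right)} = \frac{1}{44055 + \frac{37}{2}} = \frac{1}{\frac{88147}{2}} = \frac{2}{88147}$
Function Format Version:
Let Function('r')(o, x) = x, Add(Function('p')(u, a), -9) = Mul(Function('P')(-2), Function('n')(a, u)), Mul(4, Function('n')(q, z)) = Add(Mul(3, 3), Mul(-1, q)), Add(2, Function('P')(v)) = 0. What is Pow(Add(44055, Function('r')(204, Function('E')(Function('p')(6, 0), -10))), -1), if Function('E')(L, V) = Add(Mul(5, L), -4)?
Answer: Rational(2, 88147) ≈ 2.2689e-5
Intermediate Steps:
Function('P')(v) = -2 (Function('P')(v) = Add(-2, 0) = -2)
Function('n')(q, z) = Add(Rational(9, 4), Mul(Rational(-1, 4), q)) (Function('n')(q, z) = Mul(Rational(1, 4), Add(Mul(3, 3), Mul(-1, q))) = Mul(Rational(1, 4), Add(9, Mul(-1, q))) = Add(Rational(9, 4), Mul(Rational(-1, 4), q)))
Function('p')(u, a) = Add(Rational(9, 2), Mul(Rational(1, 2), a)) (Function('p')(u, a) = Add(9, Mul(-2, Add(Rational(9, 4), Mul(Rational(-1, 4), a)))) = Add(9, Add(Rational(-9, 2), Mul(Rational(1, 2), a))) = Add(Rational(9, 2), Mul(Rational(1, 2), a)))
Function('E')(L, V) = Add(-4, Mul(5, L))
Pow(Add(44055, Function('r')(204, Function('E')(Function('p')(6, 0), -10))), -1) = Pow(Add(44055, Add(-4, Mul(5, Add(Rational(9, 2), Mul(Rational(1, 2), 0))))), -1) = Pow(Add(44055, Add(-4, Mul(5, Add(Rational(9, 2), 0)))), -1) = Pow(Add(44055, Add(-4, Mul(5, Rational(9, 2)))), -1) = Pow(Add(44055, Add(-4, Rational(45, 2))), -1) = Pow(Add(44055, Rational(37, 2)), -1) = Pow(Rational(88147, 2), -1) = Rational(2, 88147)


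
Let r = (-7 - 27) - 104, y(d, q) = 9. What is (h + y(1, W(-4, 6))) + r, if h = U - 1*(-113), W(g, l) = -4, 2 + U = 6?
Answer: -12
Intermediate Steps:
U = 4 (U = -2 + 6 = 4)
h = 117 (h = 4 - 1*(-113) = 4 + 113 = 117)
r = -138 (r = -34 - 104 = -138)
(h + y(1, W(-4, 6))) + r = (117 + 9) - 138 = 126 - 138 = -12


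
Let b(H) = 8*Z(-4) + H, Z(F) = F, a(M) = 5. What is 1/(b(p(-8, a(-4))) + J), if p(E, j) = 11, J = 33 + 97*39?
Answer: 1/3795 ≈ 0.00026350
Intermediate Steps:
J = 3816 (J = 33 + 3783 = 3816)
b(H) = -32 + H (b(H) = 8*(-4) + H = -32 + H)
1/(b(p(-8, a(-4))) + J) = 1/((-32 + 11) + 3816) = 1/(-21 + 3816) = 1/3795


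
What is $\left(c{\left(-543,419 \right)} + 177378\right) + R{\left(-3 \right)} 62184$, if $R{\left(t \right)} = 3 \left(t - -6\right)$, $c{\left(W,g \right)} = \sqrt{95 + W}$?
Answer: $737034 + 8 i \sqrt{7} \approx 7.3703 \cdot 10^{5} + 21.166 i$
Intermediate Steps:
$R{\left(t \right)} = 18 + 3 t$ ($R{\left(t \right)} = 3 \left(t + 6\right) = 3 \left(6 + t\right) = 18 + 3 t$)
$\left(c{\left(-543,419 \right)} + 177378\right) + R{\left(-3 \right)} 62184 = \left(\sqrt{95 - 543} + 177378\right) + \left(18 + 3 \left(-3\right)\right) 62184 = \left(\sqrt{-448} + 177378\right) + \left(18 - 9\right) 62184 = \left(8 i \sqrt{7} + 177378\right) + 9 \cdot 62184 = \left(177378 + 8 i \sqrt{7}\right) + 559656 = 737034 + 8 i \sqrt{7}$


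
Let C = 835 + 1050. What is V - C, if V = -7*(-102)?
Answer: -1171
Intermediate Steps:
V = 714
C = 1885
V - C = 714 - 1*1885 = 714 - 1885 = -1171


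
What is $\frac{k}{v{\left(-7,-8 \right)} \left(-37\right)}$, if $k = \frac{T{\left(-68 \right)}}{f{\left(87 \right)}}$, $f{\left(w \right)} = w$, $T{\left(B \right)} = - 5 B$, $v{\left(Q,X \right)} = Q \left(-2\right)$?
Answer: $- \frac{170}{22533} \approx -0.0075445$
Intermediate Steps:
$v{\left(Q,X \right)} = - 2 Q$
$k = \frac{340}{87}$ ($k = \frac{\left(-5\right) \left(-68\right)}{87} = 340 \cdot \frac{1}{87} = \frac{340}{87} \approx 3.908$)
$\frac{k}{v{\left(-7,-8 \right)} \left(-37\right)} = \frac{340}{87 \left(-2\right) \left(-7\right) \left(-37\right)} = \frac{340}{87 \cdot 14 \left(-37\right)} = \frac{340}{87 \left(-518\right)} = \frac{340}{87} \left(- \frac{1}{518}\right) = - \frac{170}{22533}$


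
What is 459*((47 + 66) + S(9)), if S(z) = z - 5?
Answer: 53703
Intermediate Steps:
S(z) = -5 + z
459*((47 + 66) + S(9)) = 459*((47 + 66) + (-5 + 9)) = 459*(113 + 4) = 459*117 = 53703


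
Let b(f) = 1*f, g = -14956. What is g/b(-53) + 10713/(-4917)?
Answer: 24323621/86867 ≈ 280.01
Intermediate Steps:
b(f) = f
g/b(-53) + 10713/(-4917) = -14956/(-53) + 10713/(-4917) = -14956*(-1/53) + 10713*(-1/4917) = 14956/53 - 3571/1639 = 24323621/86867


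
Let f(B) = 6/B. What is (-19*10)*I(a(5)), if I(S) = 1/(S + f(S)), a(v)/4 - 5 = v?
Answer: -3800/803 ≈ -4.7323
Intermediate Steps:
a(v) = 20 + 4*v
I(S) = 1/(S + 6/S)
(-19*10)*I(a(5)) = (-19*10)*((20 + 4*5)/(6 + (20 + 4*5)²)) = -190*(20 + 20)/(6 + (20 + 20)²) = -7600/(6 + 40²) = -7600/(6 + 1600) = -7600/1606 = -190*20/803 = -3800/803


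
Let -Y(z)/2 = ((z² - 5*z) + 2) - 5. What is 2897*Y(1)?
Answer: 40558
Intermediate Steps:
Y(z) = 6 - 2*z² + 10*z (Y(z) = -2*(((z² - 5*z) + 2) - 5) = -2*((2 + z² - 5*z) - 5) = -2*(-3 + z² - 5*z) = 6 - 2*z² + 10*z)
2897*Y(1) = 2897*(6 - 2*1² + 10*1) = 2897*(6 - 2*1 + 10) = 2897*(6 - 2 + 10) = 2897*14 = 40558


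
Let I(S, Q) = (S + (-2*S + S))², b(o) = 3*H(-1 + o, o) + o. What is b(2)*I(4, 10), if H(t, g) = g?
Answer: 0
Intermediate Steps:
b(o) = 4*o (b(o) = 3*o + o = 4*o)
I(S, Q) = 0 (I(S, Q) = (S - S)² = 0² = 0)
b(2)*I(4, 10) = (4*2)*0 = 8*0 = 0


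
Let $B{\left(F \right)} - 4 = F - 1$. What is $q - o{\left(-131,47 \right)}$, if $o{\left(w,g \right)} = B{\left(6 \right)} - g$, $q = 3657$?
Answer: $3695$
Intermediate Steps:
$B{\left(F \right)} = 3 + F$ ($B{\left(F \right)} = 4 + \left(F - 1\right) = 4 + \left(-1 + F\right) = 3 + F$)
$o{\left(w,g \right)} = 9 - g$ ($o{\left(w,g \right)} = \left(3 + 6\right) - g = 9 - g$)
$q - o{\left(-131,47 \right)} = 3657 - \left(9 - 47\right) = 3657 - -38 = 3657 + 38 = 3695$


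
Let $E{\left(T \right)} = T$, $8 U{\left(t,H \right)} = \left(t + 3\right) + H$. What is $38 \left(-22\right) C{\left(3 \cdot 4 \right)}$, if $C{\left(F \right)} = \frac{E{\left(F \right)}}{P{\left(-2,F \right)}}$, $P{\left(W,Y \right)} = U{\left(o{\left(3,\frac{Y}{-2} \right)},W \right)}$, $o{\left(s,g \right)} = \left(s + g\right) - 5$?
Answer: $\frac{80256}{7} \approx 11465.0$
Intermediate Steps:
$o{\left(s,g \right)} = -5 + g + s$ ($o{\left(s,g \right)} = \left(g + s\right) - 5 = -5 + g + s$)
$U{\left(t,H \right)} = \frac{3}{8} + \frac{H}{8} + \frac{t}{8}$ ($U{\left(t,H \right)} = \frac{\left(t + 3\right) + H}{8} = \frac{\left(3 + t\right) + H}{8} = \frac{3 + H + t}{8} = \frac{3}{8} + \frac{H}{8} + \frac{t}{8}$)
$P{\left(W,Y \right)} = \frac{1}{8} - \frac{Y}{16} + \frac{W}{8}$ ($P{\left(W,Y \right)} = \frac{3}{8} + \frac{W}{8} + \frac{-5 + \frac{Y}{-2} + 3}{8} = \frac{3}{8} + \frac{W}{8} + \frac{-5 + Y \left(- \frac{1}{2}\right) + 3}{8} = \frac{3}{8} + \frac{W}{8} + \frac{-5 - \frac{Y}{2} + 3}{8} = \frac{3}{8} + \frac{W}{8} + \frac{-2 - \frac{Y}{2}}{8} = \frac{3}{8} + \frac{W}{8} - \left(\frac{1}{4} + \frac{Y}{16}\right) = \frac{1}{8} - \frac{Y}{16} + \frac{W}{8}$)
$C{\left(F \right)} = \frac{F}{- \frac{1}{8} - \frac{F}{16}}$ ($C{\left(F \right)} = \frac{F}{\frac{1}{8} - \frac{F}{16} + \frac{1}{8} \left(-2\right)} = \frac{F}{\frac{1}{8} - \frac{F}{16} - \frac{1}{4}} = \frac{F}{- \frac{1}{8} - \frac{F}{16}}$)
$38 \left(-22\right) C{\left(3 \cdot 4 \right)} = 38 \left(-22\right) \left(- \frac{16 \cdot 3 \cdot 4}{2 + 3 \cdot 4}\right) = - 836 \left(\left(-16\right) 12 \frac{1}{2 + 12}\right) = - 836 \left(\left(-16\right) 12 \cdot \frac{1}{14}\right) = \left(-836\right) \left(- \frac{96}{7}\right) = \frac{80256}{7}$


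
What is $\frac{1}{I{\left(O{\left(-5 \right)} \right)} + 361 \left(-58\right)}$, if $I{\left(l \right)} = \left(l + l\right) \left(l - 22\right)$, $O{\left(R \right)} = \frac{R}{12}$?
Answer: $- \frac{72}{1506191} \approx -4.7803 \cdot 10^{-5}$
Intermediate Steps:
$O{\left(R \right)} = \frac{R}{12}$ ($O{\left(R \right)} = R \frac{1}{12} = \frac{R}{12}$)
$I{\left(l \right)} = 2 l \left(-22 + l\right)$
$\frac{1}{I{\left(O{\left(-5 \right)} \right)} + 361 \left(-58\right)} = \frac{1}{2 \cdot \frac{1}{12} \left(-5\right) \left(-22 + \frac{1}{12} \left(-5\right)\right) + 361 \left(-58\right)} = \frac{1}{2 \left(- \frac{5}{12}\right) \left(-22 - \frac{5}{12}\right) - 20938} = \frac{1}{2 \left(- \frac{5}{12}\right) \left(- \frac{269}{12}\right) - 20938} = \frac{1}{\frac{1345}{72} - 20938} = \frac{1}{- \frac{1506191}{72}} = - \frac{72}{1506191}$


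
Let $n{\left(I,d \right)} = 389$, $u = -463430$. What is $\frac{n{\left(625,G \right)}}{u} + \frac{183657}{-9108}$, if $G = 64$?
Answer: $- \frac{1289631917}{63953340} \approx -20.165$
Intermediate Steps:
$\frac{n{\left(625,G \right)}}{u} + \frac{183657}{-9108} = \frac{389}{-463430} + \frac{183657}{-9108} = 389 \left(- \frac{1}{463430}\right) + 183657 \left(- \frac{1}{9108}\right) = - \frac{389}{463430} - \frac{61219}{3036} = - \frac{1289631917}{63953340}$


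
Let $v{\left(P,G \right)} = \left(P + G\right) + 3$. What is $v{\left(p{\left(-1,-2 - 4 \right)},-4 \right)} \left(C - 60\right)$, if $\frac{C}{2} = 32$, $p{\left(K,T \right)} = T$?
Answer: $-28$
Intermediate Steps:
$C = 64$ ($C = 2 \cdot 32 = 64$)
$v{\left(P,G \right)} = 3 + G + P$ ($v{\left(P,G \right)} = \left(G + P\right) + 3 = 3 + G + P$)
$v{\left(p{\left(-1,-2 - 4 \right)},-4 \right)} \left(C - 60\right) = \left(3 - 4 - 6\right) \left(64 - 60\right) = \left(3 - 4 - 6\right) 4 = \left(-7\right) 4 = -28$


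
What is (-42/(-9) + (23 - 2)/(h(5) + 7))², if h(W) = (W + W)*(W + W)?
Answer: 2436721/103041 ≈ 23.648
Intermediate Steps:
h(W) = 4*W² (h(W) = (2*W)*(2*W) = 4*W²)
(-42/(-9) + (23 - 2)/(h(5) + 7))² = (-42/(-9) + (23 - 2)/(4*5² + 7))² = (-42*(-⅑) + 21/(4*25 + 7))² = (14/3 + 21/(100 + 7))² = (14/3 + 21/107)² = (1561/321)² = 2436721/103041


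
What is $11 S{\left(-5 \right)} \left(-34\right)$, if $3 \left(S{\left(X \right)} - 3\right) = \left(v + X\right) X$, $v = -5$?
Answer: $- \frac{22066}{3} \approx -7355.3$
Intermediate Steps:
$S{\left(X \right)} = 3 + \frac{X \left(-5 + X\right)}{3}$ ($S{\left(X \right)} = 3 + \frac{\left(-5 + X\right) X}{3} = 3 + \frac{X \left(-5 + X\right)}{3}$)
$11 S{\left(-5 \right)} \left(-34\right) = 11 \left(3 - - \frac{25}{3} + \frac{\left(-5\right)^{2}}{3}\right) \left(-34\right) = 11 \left(3 + \frac{25}{3} + \frac{1}{3} \cdot 25\right) \left(-34\right) = 11 \left(3 + \frac{25}{3} + \frac{25}{3}\right) \left(-34\right) = 11 \cdot \frac{59}{3} \left(-34\right) = \frac{649}{3} \left(-34\right) = - \frac{22066}{3}$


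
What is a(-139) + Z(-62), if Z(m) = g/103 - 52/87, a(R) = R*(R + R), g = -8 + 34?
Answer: 346267868/8961 ≈ 38642.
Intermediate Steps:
g = 26
a(R) = 2*R² (a(R) = R*(2*R) = 2*R²)
Z(m) = -3094/8961 (Z(m) = 26/103 - 52/87 = -3094/8961)
a(-139) + Z(-62) = 2*(-139)² - 3094/8961 = 2*19321 - 3094/8961 = 38642 - 3094/8961 = 346267868/8961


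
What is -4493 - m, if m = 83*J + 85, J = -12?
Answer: -3582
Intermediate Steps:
m = -911 (m = 83*(-12) + 85 = -996 + 85 = -911)
-4493 - m = -4493 - 1*(-911) = -4493 + 911 = -3582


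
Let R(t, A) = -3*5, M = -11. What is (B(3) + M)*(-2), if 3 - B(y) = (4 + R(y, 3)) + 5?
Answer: 4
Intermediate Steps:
R(t, A) = -15
B(y) = 9 (B(y) = 3 - ((4 - 15) + 5) = 3 - (-11 + 5) = 3 - 1*(-6) = 3 + 6 = 9)
(B(3) + M)*(-2) = (9 - 11)*(-2) = -2*(-2) = 4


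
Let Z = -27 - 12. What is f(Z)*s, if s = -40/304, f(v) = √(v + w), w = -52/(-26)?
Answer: -5*I*√37/38 ≈ -0.80036*I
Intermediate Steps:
w = 2 (w = -52*(-1/26) = 2)
Z = -39
f(v) = √(2 + v) (f(v) = √(v + 2) = √(2 + v))
s = -5/38 (s = -40*1/304 = -5/38 ≈ -0.13158)
f(Z)*s = √(2 - 39)*(-5/38) = √(-37)*(-5/38) = (I*√37)*(-5/38) = -5*I*√37/38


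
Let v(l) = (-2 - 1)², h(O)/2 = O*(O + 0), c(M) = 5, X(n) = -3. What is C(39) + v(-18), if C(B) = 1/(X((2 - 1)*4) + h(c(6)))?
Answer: 424/47 ≈ 9.0213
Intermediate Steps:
h(O) = 2*O² (h(O) = 2*(O*(O + 0)) = 2*(O*O) = 2*O²)
C(B) = 1/47 (C(B) = 1/(-3 + 2*5²) = 1/(-3 + 2*25) = 1/(-3 + 50) = 1/47)
v(l) = 9 (v(l) = (-3)² = 9)
C(39) + v(-18) = 1/47 + 9 = 424/47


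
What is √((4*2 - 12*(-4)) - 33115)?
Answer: I*√33059 ≈ 181.82*I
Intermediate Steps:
√((4*2 - 12*(-4)) - 33115) = √((8 - 3*(-16)) - 33115) = √((8 + 48) - 33115) = √(56 - 33115) = √(-33059) = I*√33059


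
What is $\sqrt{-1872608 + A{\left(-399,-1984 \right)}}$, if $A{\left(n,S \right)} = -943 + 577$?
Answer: $i \sqrt{1872974} \approx 1368.6 i$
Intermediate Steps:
$A{\left(n,S \right)} = -366$
$\sqrt{-1872608 + A{\left(-399,-1984 \right)}} = \sqrt{-1872608 - 366} = \sqrt{-1872974} = i \sqrt{1872974}$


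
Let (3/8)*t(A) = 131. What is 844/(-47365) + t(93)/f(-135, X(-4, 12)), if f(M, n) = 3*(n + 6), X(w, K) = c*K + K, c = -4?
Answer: -997328/255771 ≈ -3.8993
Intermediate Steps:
t(A) = 1048/3 (t(A) = (8/3)*131 = 1048/3)
X(w, K) = -3*K (X(w, K) = -4*K + K = -3*K)
f(M, n) = 18 + 3*n (f(M, n) = 3*(6 + n) = 18 + 3*n)
844/(-47365) + t(93)/f(-135, X(-4, 12)) = 844/(-47365) + 1048/(3*(18 + 3*(-3*12))) = 844*(-1/47365) + 1048/(3*(18 + 3*(-36))) = -844/47365 + 1048/(3*(18 - 108)) = -844/47365 + (1048/3)/(-90) = -844/47365 + (1048/3)*(-1/90) = -844/47365 - 524/135 = -997328/255771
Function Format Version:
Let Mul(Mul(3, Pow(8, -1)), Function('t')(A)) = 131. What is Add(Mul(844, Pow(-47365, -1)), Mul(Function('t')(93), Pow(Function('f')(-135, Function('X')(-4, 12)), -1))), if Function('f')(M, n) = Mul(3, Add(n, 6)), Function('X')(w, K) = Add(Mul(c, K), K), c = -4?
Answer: Rational(-997328, 255771) ≈ -3.8993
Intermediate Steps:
Function('t')(A) = Rational(1048, 3) (Function('t')(A) = Mul(Rational(8, 3), 131) = Rational(1048, 3))
Function('X')(w, K) = Mul(-3, K) (Function('X')(w, K) = Add(Mul(-4, K), K) = Mul(-3, K))
Function('f')(M, n) = Add(18, Mul(3, n)) (Function('f')(M, n) = Mul(3, Add(6, n)) = Add(18, Mul(3, n)))
Add(Mul(844, Pow(-47365, -1)), Mul(Function('t')(93), Pow(Function('f')(-135, Function('X')(-4, 12)), -1))) = Add(Mul(844, Pow(-47365, -1)), Mul(Rational(1048, 3), Pow(Add(18, Mul(3, Mul(-3, 12))), -1))) = Add(Mul(844, Rational(-1, 47365)), Mul(Rational(1048, 3), Pow(Add(18, Mul(3, -36)), -1))) = Add(Rational(-844, 47365), Mul(Rational(1048, 3), Pow(Add(18, -108), -1))) = Add(Rational(-844, 47365), Mul(Rational(1048, 3), Pow(-90, -1))) = Add(Rational(-844, 47365), Mul(Rational(1048, 3), Rational(-1, 90))) = Add(Rational(-844, 47365), Rational(-524, 135)) = Rational(-997328, 255771)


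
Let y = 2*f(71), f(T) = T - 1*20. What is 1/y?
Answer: 1/102 ≈ 0.0098039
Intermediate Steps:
f(T) = -20 + T (f(T) = T - 20 = -20 + T)
y = 102 (y = 2*(-20 + 71) = 2*51 = 102)
1/y = 1/102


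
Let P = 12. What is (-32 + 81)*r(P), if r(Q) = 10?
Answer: 490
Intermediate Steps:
(-32 + 81)*r(P) = (-32 + 81)*10 = 49*10 = 490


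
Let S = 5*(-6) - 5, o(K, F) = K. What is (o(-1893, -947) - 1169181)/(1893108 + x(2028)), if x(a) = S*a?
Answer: -195179/303688 ≈ -0.64270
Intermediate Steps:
S = -35 (S = -30 - 5 = -35)
x(a) = -35*a
(o(-1893, -947) - 1169181)/(1893108 + x(2028)) = (-1893 - 1169181)/(1893108 - 35*2028) = -1171074/(1893108 - 70980) = -1171074/1822128 = -1171074*1/1822128 = -195179/303688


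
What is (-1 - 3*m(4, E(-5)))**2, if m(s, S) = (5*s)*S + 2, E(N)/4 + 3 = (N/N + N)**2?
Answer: 9778129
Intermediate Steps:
E(N) = -12 + 4*(1 + N)**2 (E(N) = -12 + 4*(N/N + N)**2 = -12 + 4*(1 + N)**2)
m(s, S) = 2 + 5*S*s (m(s, S) = 5*S*s + 2 = 2 + 5*S*s)
(-1 - 3*m(4, E(-5)))**2 = (-1 - 3*(2 + 5*(-12 + 4*(1 - 5)**2)*4))**2 = (-1 - 3*(2 + 5*(-12 + 4*(-4)**2)*4))**2 = (-1 - 3*(2 + 5*(-12 + 4*16)*4))**2 = (-1 - 3*(2 + 5*(-12 + 64)*4))**2 = (-1 - 3*(2 + 5*52*4))**2 = (-1 - 3*(2 + 1040))**2 = (-1 - 3*1042)**2 = (-1 - 3126)**2 = (-3127)**2 = 9778129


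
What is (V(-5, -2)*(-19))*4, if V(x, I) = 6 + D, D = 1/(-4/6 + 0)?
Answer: -342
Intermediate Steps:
D = -3/2 (D = 1/(-4*1/6 + 0) = 1/(-2/3 + 0) = 1/(-2/3) = -3/2 ≈ -1.5000)
V(x, I) = 9/2 (V(x, I) = 6 - 3/2 = 9/2)
(V(-5, -2)*(-19))*4 = ((9/2)*(-19))*4 = -171/2*4 = -342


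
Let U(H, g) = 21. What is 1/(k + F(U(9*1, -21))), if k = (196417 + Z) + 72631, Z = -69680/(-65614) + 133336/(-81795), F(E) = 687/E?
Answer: 2683448565/722062732002823 ≈ 3.7164e-6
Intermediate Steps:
Z = -217802336/383349795 (Z = -69680*(-1/65614) + 133336*(-1/81795) = 34840/32807 - 19048/11685 = -217802336/383349795 ≈ -0.56816)
k = 103139277842824/383349795 (k = (196417 - 217802336/383349795) + 72631 = 75296198882179/383349795 + 72631 = 103139277842824/383349795 ≈ 2.6905e+5)
1/(k + F(U(9*1, -21))) = 1/(103139277842824/383349795 + 687/21) = 1/(103139277842824/383349795 + 687*(1/21)) = 1/(103139277842824/383349795 + 229/7) = 1/(722062732002823/2683448565) = 2683448565/722062732002823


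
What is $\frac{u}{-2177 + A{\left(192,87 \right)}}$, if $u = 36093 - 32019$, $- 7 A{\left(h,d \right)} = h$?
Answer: $- \frac{28518}{15431} \approx -1.8481$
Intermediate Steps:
$A{\left(h,d \right)} = - \frac{h}{7}$
$u = 4074$
$\frac{u}{-2177 + A{\left(192,87 \right)}} = \frac{4074}{-2177 - \frac{192}{7}} = \frac{4074}{- \frac{15431}{7}} = 4074 \left(- \frac{7}{15431}\right) = - \frac{28518}{15431}$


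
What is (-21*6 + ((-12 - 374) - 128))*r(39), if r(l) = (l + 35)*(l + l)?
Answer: -3694080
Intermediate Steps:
r(l) = 2*l*(35 + l) (r(l) = (35 + l)*(2*l) = 2*l*(35 + l))
(-21*6 + ((-12 - 374) - 128))*r(39) = (-21*6 + ((-12 - 374) - 128))*(2*39*(35 + 39)) = (-126 + (-386 - 128))*(2*39*74) = (-126 - 514)*5772 = -640*5772 = -3694080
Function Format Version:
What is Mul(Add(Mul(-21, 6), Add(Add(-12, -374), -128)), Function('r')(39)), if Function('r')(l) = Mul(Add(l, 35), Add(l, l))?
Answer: -3694080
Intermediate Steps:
Function('r')(l) = Mul(2, l, Add(35, l)) (Function('r')(l) = Mul(Add(35, l), Mul(2, l)) = Mul(2, l, Add(35, l)))
Mul(Add(Mul(-21, 6), Add(Add(-12, -374), -128)), Function('r')(39)) = Mul(Add(Mul(-21, 6), Add(Add(-12, -374), -128)), Mul(2, 39, Add(35, 39))) = Mul(Add(-126, Add(-386, -128)), Mul(2, 39, 74)) = Mul(Add(-126, -514), 5772) = Mul(-640, 5772) = -3694080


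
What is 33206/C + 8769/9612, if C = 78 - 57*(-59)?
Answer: 38816689/3674988 ≈ 10.562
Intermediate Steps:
C = 3441 (C = 78 + 3363 = 3441)
33206/C + 8769/9612 = 33206/3441 + 8769/9612 = 33206*(1/3441) + 8769*(1/9612) = 33206/3441 + 2923/3204 = 38816689/3674988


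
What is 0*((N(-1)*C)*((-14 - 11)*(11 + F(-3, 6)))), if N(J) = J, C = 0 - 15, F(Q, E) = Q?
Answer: 0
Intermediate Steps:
C = -15
0*((N(-1)*C)*((-14 - 11)*(11 + F(-3, 6)))) = 0*((-1*(-15))*((-14 - 11)*(11 - 3))) = 0*(15*(-25*8)) = 0*(15*(-200)) = 0*(-3000) = 0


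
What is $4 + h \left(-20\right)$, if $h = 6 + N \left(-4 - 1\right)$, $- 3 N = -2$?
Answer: $- \frac{148}{3} \approx -49.333$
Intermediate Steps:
$N = \frac{2}{3}$ ($N = \left(- \frac{1}{3}\right) \left(-2\right) = \frac{2}{3} \approx 0.66667$)
$h = \frac{8}{3}$ ($h = 6 + \frac{2 \left(-4 - 1\right)}{3} = 6 + \frac{2}{3} \left(-5\right) = 6 - \frac{10}{3} = \frac{8}{3} \approx 2.6667$)
$4 + h \left(-20\right) = 4 + \frac{8}{3} \left(-20\right) = 4 - \frac{160}{3} = - \frac{148}{3}$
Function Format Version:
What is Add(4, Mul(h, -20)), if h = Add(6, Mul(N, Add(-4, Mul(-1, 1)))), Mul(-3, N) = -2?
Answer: Rational(-148, 3) ≈ -49.333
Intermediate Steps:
N = Rational(2, 3) (N = Mul(Rational(-1, 3), -2) = Rational(2, 3) ≈ 0.66667)
h = Rational(8, 3) (h = Add(6, Mul(Rational(2, 3), Add(-4, Mul(-1, 1)))) = Add(6, Mul(Rational(2, 3), Add(-4, -1))) = Add(6, Mul(Rational(2, 3), -5)) = Add(6, Rational(-10, 3)) = Rational(8, 3) ≈ 2.6667)
Add(4, Mul(h, -20)) = Add(4, Mul(Rational(8, 3), -20)) = Add(4, Rational(-160, 3)) = Rational(-148, 3)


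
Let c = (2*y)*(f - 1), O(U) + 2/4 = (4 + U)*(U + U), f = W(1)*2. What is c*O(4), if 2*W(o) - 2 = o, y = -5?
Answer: -1270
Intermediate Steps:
W(o) = 1 + o/2
f = 3 (f = (1 + (½)*1)*2 = (1 + ½)*2 = (3/2)*2 = 3)
O(U) = -½ + 2*U*(4 + U) (O(U) = -½ + (4 + U)*(U + U) = -½ + (4 + U)*(2*U) = -½ + 2*U*(4 + U))
c = -20 (c = (2*(-5))*(3 - 1) = -10*2 = -20)
c*O(4) = -20*(-½ + 2*4² + 8*4) = -20*(-½ + 2*16 + 32) = -20*(-½ + 32 + 32) = -20*127/2 = -1270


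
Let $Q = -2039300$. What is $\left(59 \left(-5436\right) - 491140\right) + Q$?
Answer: $-2851164$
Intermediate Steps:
$\left(59 \left(-5436\right) - 491140\right) + Q = \left(59 \left(-5436\right) - 491140\right) - 2039300 = \left(-320724 - 491140\right) - 2039300 = -811864 - 2039300 = -2851164$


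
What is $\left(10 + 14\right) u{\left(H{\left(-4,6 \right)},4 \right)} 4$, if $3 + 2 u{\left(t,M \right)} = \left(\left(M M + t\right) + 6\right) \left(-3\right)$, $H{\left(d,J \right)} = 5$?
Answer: $-4032$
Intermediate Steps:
$u{\left(t,M \right)} = - \frac{21}{2} - \frac{3 t}{2} - \frac{3 M^{2}}{2}$ ($u{\left(t,M \right)} = - \frac{3}{2} + \frac{\left(\left(M M + t\right) + 6\right) \left(-3\right)}{2} = - \frac{3}{2} + \frac{\left(\left(M^{2} + t\right) + 6\right) \left(-3\right)}{2} = - \frac{3}{2} + \frac{\left(\left(t + M^{2}\right) + 6\right) \left(-3\right)}{2} = - \frac{3}{2} + \frac{\left(6 + t + M^{2}\right) \left(-3\right)}{2} = - \frac{3}{2} + \frac{-18 - 3 t - 3 M^{2}}{2} = - \frac{3}{2} - \left(9 + \frac{3 t}{2} + \frac{3 M^{2}}{2}\right) = - \frac{21}{2} - \frac{3 t}{2} - \frac{3 M^{2}}{2}$)
$\left(10 + 14\right) u{\left(H{\left(-4,6 \right)},4 \right)} 4 = \left(10 + 14\right) \left(- \frac{21}{2} - \frac{15}{2} - \frac{3 \cdot 4^{2}}{2}\right) 4 = 24 \left(- \frac{21}{2} - \frac{15}{2} - 24\right) 4 = 24 \left(\left(-42\right) 4\right) = 24 \left(-168\right) = -4032$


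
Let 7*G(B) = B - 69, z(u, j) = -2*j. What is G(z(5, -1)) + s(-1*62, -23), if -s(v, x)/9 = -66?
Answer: 4091/7 ≈ 584.43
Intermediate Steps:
s(v, x) = 594 (s(v, x) = -9*(-66) = 594)
G(B) = -69/7 + B/7 (G(B) = (B - 69)/7 = (-69 + B)/7 = -69/7 + B/7)
G(z(5, -1)) + s(-1*62, -23) = (-69/7 + (-2*(-1))/7) + 594 = (-69/7 + (1/7)*2) + 594 = (-69/7 + 2/7) + 594 = -67/7 + 594 = 4091/7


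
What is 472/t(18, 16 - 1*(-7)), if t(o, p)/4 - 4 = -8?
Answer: -59/2 ≈ -29.500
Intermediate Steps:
t(o, p) = -16 (t(o, p) = 16 + 4*(-8) = 16 - 32 = -16)
472/t(18, 16 - 1*(-7)) = 472/(-16) = 472*(-1/16) = -59/2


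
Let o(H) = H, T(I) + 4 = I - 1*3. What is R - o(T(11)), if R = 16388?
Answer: 16384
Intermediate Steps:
T(I) = -7 + I (T(I) = -4 + (I - 1*3) = -4 + (I - 3) = -4 + (-3 + I) = -7 + I)
R - o(T(11)) = 16388 - (-7 + 11) = 16388 - 1*4 = 16388 - 4 = 16384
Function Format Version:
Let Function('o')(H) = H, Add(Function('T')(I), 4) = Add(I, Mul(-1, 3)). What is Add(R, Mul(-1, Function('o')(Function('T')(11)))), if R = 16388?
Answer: 16384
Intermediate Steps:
Function('T')(I) = Add(-7, I) (Function('T')(I) = Add(-4, Add(I, Mul(-1, 3))) = Add(-4, Add(I, -3)) = Add(-4, Add(-3, I)) = Add(-7, I))
Add(R, Mul(-1, Function('o')(Function('T')(11)))) = Add(16388, Mul(-1, Add(-7, 11))) = Add(16388, Mul(-1, 4)) = Add(16388, -4) = 16384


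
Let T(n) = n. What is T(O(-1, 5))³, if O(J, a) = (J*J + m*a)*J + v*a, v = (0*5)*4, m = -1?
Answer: 64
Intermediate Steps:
v = 0 (v = 0*4 = 0)
O(J, a) = J*(J² - a) (O(J, a) = (J*J - a)*J + 0*a = (J² - a)*J + 0 = J*(J² - a) + 0 = J*(J² - a))
T(O(-1, 5))³ = (-((-1)² - 1*5))³ = (-(1 - 5))³ = (-1*(-4))³ = 4³ = 64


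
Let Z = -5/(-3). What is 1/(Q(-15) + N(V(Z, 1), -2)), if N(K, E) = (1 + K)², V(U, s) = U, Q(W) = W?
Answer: -9/71 ≈ -0.12676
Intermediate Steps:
Z = 5/3 (Z = -5*(-⅓) = 5/3 ≈ 1.6667)
1/(Q(-15) + N(V(Z, 1), -2)) = 1/(-15 + (1 + 5/3)²) = 1/(-15 + (8/3)²) = 1/(-15 + 64/9) = 1/(-71/9) = -9/71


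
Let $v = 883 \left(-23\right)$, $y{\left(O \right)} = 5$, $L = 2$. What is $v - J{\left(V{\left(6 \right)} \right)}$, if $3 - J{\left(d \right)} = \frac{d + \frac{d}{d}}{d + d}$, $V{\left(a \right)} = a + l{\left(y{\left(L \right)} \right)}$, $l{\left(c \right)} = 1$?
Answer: $- \frac{142180}{7} \approx -20311.0$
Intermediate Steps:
$v = -20309$
$V{\left(a \right)} = 1 + a$ ($V{\left(a \right)} = a + 1 = 1 + a$)
$J{\left(d \right)} = 3 - \frac{1 + d}{2 d}$ ($J{\left(d \right)} = 3 - \frac{d + \frac{d}{d}}{d + d} = 3 - \frac{d + 1}{2 d} = 3 - \left(1 + d\right) \frac{1}{2 d} = 3 - \frac{1 + d}{2 d}$)
$v - J{\left(V{\left(6 \right)} \right)} = -20309 - \frac{-1 + 5 \left(1 + 6\right)}{2 \left(1 + 6\right)} = -20309 - \frac{-1 + 5 \cdot 7}{2 \cdot 7} = -20309 - \frac{1}{2} \cdot \frac{1}{7} \left(-1 + 35\right) = -20309 - \frac{1}{2} \cdot \frac{1}{7} \cdot 34 = -20309 - \frac{17}{7} = - \frac{142180}{7}$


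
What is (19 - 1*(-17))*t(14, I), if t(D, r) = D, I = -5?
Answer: 504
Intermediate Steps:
(19 - 1*(-17))*t(14, I) = (19 - 1*(-17))*14 = (19 + 17)*14 = 36*14 = 504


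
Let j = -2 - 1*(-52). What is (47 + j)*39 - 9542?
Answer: -5759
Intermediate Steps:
j = 50 (j = -2 + 52 = 50)
(47 + j)*39 - 9542 = (47 + 50)*39 - 9542 = 97*39 - 9542 = 3783 - 9542 = -5759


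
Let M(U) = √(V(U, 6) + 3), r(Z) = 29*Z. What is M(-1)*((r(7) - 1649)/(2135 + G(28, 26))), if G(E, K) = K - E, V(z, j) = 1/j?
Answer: -241*√114/2133 ≈ -1.2064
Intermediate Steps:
M(U) = √114/6 (M(U) = √(1/6 + 3) = √(⅙ + 3) = √(19/6) = √114/6)
M(-1)*((r(7) - 1649)/(2135 + G(28, 26))) = (√114/6)*((29*7 - 1649)/(2135 + (26 - 1*28))) = (√114/6)*((203 - 1649)/(2135 + (26 - 28))) = (√114/6)*(-1446/(2135 - 2)) = (√114/6)*(-1446/2133) = (√114/6)*(-1446*1/2133) = (√114/6)*(-482/711) = -241*√114/2133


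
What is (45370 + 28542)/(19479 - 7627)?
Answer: 18478/2963 ≈ 6.2362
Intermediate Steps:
(45370 + 28542)/(19479 - 7627) = 73912/11852 = 73912*(1/11852) = 18478/2963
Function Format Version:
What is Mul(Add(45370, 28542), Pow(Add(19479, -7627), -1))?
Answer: Rational(18478, 2963) ≈ 6.2362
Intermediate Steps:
Mul(Add(45370, 28542), Pow(Add(19479, -7627), -1)) = Mul(73912, Pow(11852, -1)) = Mul(73912, Rational(1, 11852)) = Rational(18478, 2963)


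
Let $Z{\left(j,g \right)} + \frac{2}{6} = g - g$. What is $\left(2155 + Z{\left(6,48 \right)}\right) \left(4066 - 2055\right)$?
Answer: $\frac{12999104}{3} \approx 4.333 \cdot 10^{6}$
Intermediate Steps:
$Z{\left(j,g \right)} = - \frac{1}{3}$ ($Z{\left(j,g \right)} = - \frac{1}{3} + \left(g - g\right) = - \frac{1}{3} + 0 = - \frac{1}{3}$)
$\left(2155 + Z{\left(6,48 \right)}\right) \left(4066 - 2055\right) = \left(2155 - \frac{1}{3}\right) \left(4066 - 2055\right) = \frac{6464}{3} \cdot 2011 = \frac{12999104}{3}$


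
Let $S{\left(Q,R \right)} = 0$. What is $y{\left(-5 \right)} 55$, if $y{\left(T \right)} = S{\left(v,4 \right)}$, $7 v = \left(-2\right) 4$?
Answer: $0$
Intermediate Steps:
$v = - \frac{8}{7}$ ($v = \frac{\left(-2\right) 4}{7} = \frac{1}{7} \left(-8\right) = - \frac{8}{7} \approx -1.1429$)
$y{\left(T \right)} = 0$
$y{\left(-5 \right)} 55 = 0 \cdot 55 = 0$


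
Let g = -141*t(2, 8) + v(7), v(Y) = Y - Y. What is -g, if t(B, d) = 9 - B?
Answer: 987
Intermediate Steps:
v(Y) = 0
g = -987 (g = -141*(9 - 1*2) + 0 = -141*(9 - 2) + 0 = -141*7 + 0 = -987 + 0 = -987)
-g = -1*(-987) = 987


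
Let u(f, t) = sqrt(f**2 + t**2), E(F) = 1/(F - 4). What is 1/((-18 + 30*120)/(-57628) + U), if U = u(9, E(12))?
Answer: 825693984/1076155827169 + 1660493192*sqrt(5185)/1076155827169 ≈ 0.11187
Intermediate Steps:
E(F) = 1/(-4 + F)
U = sqrt(5185)/8 (U = sqrt(9**2 + (1/(-4 + 12))**2) = sqrt(81 + (1/8)**2) = sqrt(81 + 1/64) = sqrt(5185/64) = sqrt(5185)/8 ≈ 9.0009)
1/((-18 + 30*120)/(-57628) + U) = 1/((-18 + 30*120)/(-57628) + sqrt(5185)/8) = 1/((-18 + 3600)*(-1/57628) + sqrt(5185)/8) = 1/(3582*(-1/57628) + sqrt(5185)/8) = 1/(-1791/28814 + sqrt(5185)/8)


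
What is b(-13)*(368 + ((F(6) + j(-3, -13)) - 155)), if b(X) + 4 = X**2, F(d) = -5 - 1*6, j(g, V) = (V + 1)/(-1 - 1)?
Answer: 34320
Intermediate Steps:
j(g, V) = -1/2 - V/2 (j(g, V) = (1 + V)/(-2) = (1 + V)*(-1/2) = -1/2 - V/2)
F(d) = -11 (F(d) = -5 - 6 = -11)
b(X) = -4 + X**2
b(-13)*(368 + ((F(6) + j(-3, -13)) - 155)) = (-4 + (-13)**2)*(368 + ((-11 + (-1/2 - 1/2*(-13))) - 155)) = (-4 + 169)*(368 + ((-11 + (-1/2 + 13/2)) - 155)) = 165*(368 + ((-11 + 6) - 155)) = 165*(368 + (-5 - 155)) = 165*(368 - 160) = 165*208 = 34320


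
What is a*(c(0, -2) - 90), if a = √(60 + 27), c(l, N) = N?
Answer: -92*√87 ≈ -858.12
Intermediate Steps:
a = √87 ≈ 9.3274
a*(c(0, -2) - 90) = √87*(-2 - 90) = √87*(-92) = -92*√87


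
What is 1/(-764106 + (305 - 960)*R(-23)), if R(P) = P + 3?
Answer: -1/751006 ≈ -1.3315e-6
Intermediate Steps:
R(P) = 3 + P
1/(-764106 + (305 - 960)*R(-23)) = 1/(-764106 + (305 - 960)*(3 - 23)) = 1/(-764106 - 655*(-20)) = 1/(-764106 + 13100) = 1/(-751006) = -1/751006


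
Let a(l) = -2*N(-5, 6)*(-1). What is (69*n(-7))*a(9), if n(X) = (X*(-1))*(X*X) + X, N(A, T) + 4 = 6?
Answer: 92736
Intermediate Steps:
N(A, T) = 2 (N(A, T) = -4 + 6 = 2)
a(l) = 4 (a(l) = -2*2*(-1) = -4*(-1) = 4)
n(X) = X - X**3 (n(X) = (-X)*X**2 + X = -X**3 + X = X - X**3)
(69*n(-7))*a(9) = (69*(-7 - 1*(-7)**3))*4 = (69*(-7 - 1*(-343)))*4 = (69*(-7 + 343))*4 = (69*336)*4 = 23184*4 = 92736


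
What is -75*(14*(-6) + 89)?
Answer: -375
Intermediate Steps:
-75*(14*(-6) + 89) = -75*(-84 + 89) = -75*5 = -375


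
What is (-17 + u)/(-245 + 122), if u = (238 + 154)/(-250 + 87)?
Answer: 3163/20049 ≈ 0.15776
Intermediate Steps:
u = -392/163 (u = 392/(-163) = 392*(-1/163) = -392/163 ≈ -2.4049)
(-17 + u)/(-245 + 122) = (-17 - 392/163)/(-245 + 122) = -3163/163/(-123) = -3163/163*(-1/123) = 3163/20049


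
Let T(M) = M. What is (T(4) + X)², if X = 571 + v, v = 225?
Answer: 640000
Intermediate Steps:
X = 796 (X = 571 + 225 = 796)
(T(4) + X)² = (4 + 796)² = 800² = 640000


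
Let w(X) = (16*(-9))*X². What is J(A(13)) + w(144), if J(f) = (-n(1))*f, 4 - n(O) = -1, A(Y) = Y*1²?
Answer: -2986049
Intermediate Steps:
A(Y) = Y (A(Y) = Y*1 = Y)
w(X) = -144*X²
n(O) = 5 (n(O) = 4 - 1*(-1) = 4 + 1 = 5)
J(f) = -5*f (J(f) = (-1*5)*f = -5*f)
J(A(13)) + w(144) = -5*13 - 144*144² = -65 - 144*20736 = -65 - 2985984 = -2986049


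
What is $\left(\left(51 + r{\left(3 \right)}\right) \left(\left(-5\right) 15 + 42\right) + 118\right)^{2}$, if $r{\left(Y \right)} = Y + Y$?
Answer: $3108169$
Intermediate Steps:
$r{\left(Y \right)} = 2 Y$
$\left(\left(51 + r{\left(3 \right)}\right) \left(\left(-5\right) 15 + 42\right) + 118\right)^{2} = \left(\left(51 + 2 \cdot 3\right) \left(\left(-5\right) 15 + 42\right) + 118\right)^{2} = \left(\left(51 + 6\right) \left(-75 + 42\right) + 118\right)^{2} = \left(57 \left(-33\right) + 118\right)^{2} = \left(-1881 + 118\right)^{2} = \left(-1763\right)^{2} = 3108169$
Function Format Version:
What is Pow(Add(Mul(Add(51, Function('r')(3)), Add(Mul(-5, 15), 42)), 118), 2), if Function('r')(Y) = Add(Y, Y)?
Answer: 3108169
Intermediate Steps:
Function('r')(Y) = Mul(2, Y)
Pow(Add(Mul(Add(51, Function('r')(3)), Add(Mul(-5, 15), 42)), 118), 2) = Pow(Add(Mul(Add(51, Mul(2, 3)), Add(Mul(-5, 15), 42)), 118), 2) = Pow(Add(Mul(Add(51, 6), Add(-75, 42)), 118), 2) = Pow(Add(Mul(57, -33), 118), 2) = Pow(Add(-1881, 118), 2) = Pow(-1763, 2) = 3108169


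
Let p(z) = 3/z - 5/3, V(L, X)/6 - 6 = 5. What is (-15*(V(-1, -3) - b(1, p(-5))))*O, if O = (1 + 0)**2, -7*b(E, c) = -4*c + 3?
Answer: -7111/7 ≈ -1015.9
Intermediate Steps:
V(L, X) = 66 (V(L, X) = 36 + 6*5 = 36 + 30 = 66)
p(z) = -5/3 + 3/z (p(z) = 3/z - 5*1/3 = 3/z - 5/3 = -5/3 + 3/z)
b(E, c) = -3/7 + 4*c/7 (b(E, c) = -(-4*c + 3)/7 = -(3 - 4*c)/7 = -3/7 + 4*c/7)
O = 1 (O = 1**2 = 1)
(-15*(V(-1, -3) - b(1, p(-5))))*O = -15*(66 - (-3/7 + 4*(-5/3 + 3/(-5))/7))*1 = -15*(66 - (-3/7 + 4*(-5/3 + 3*(-1/5))/7))*1 = -15*(66 - (-3/7 + 4*(-5/3 - 3/5)/7))*1 = -15*(66 - (-3/7 + (4/7)*(-34/15)))*1 = -15*(66 - (-3/7 - 136/105))*1 = -15*(66 - 1*(-181/105))*1 = -15*(66 + 181/105)*1 = -15*7111/105*1 = -7111/7*1 = -7111/7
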